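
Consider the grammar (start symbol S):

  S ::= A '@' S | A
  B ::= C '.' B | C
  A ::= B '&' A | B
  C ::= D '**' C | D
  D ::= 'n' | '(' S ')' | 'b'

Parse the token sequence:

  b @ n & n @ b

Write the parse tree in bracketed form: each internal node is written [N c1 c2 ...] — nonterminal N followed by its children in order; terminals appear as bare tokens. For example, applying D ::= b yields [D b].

S
A @ S
B @ S
C @ S
D @ S
b @ S
b @ A @ S
b @ B & A @ S
b @ C & A @ S
b @ D & A @ S
b @ n & A @ S
b @ n & B @ S
b @ n & C @ S
b @ n & D @ S
b @ n & n @ S
b @ n & n @ A
b @ n & n @ B
b @ n & n @ C
b @ n & n @ D
b @ n & n @ b

[S [A [B [C [D b]]]] @ [S [A [B [C [D n]]] & [A [B [C [D n]]]]] @ [S [A [B [C [D b]]]]]]]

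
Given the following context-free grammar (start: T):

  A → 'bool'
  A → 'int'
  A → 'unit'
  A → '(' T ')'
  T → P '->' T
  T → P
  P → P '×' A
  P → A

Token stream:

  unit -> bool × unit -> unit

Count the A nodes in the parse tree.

[T [P [A unit]] -> [T [P [P [A bool]] × [A unit]] -> [T [P [A unit]]]]]

4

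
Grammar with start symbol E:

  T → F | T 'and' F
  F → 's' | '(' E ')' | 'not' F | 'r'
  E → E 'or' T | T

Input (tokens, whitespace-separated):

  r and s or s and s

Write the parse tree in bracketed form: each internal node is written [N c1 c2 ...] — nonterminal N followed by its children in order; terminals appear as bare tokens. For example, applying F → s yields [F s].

E
E or T
T or T
T and F or T
F and F or T
r and F or T
r and s or T
r and s or T and F
r and s or F and F
r and s or s and F
r and s or s and s

[E [E [T [T [F r]] and [F s]]] or [T [T [F s]] and [F s]]]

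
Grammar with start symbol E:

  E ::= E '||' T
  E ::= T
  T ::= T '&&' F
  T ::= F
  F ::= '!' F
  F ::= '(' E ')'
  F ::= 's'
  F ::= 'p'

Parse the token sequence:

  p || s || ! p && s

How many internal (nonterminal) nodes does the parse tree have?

12

[E [E [E [T [F p]]] || [T [F s]]] || [T [T [F ! [F p]]] && [F s]]]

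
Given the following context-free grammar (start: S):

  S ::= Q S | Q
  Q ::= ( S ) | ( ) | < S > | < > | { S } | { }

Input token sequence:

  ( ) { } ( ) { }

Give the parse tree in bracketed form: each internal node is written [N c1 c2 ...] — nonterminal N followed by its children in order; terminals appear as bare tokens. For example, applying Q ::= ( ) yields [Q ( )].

[S [Q ( )] [S [Q { }] [S [Q ( )] [S [Q { }]]]]]

S
Q S
( ) S
( ) Q S
( ) { } S
( ) { } Q S
( ) { } ( ) S
( ) { } ( ) Q
( ) { } ( ) { }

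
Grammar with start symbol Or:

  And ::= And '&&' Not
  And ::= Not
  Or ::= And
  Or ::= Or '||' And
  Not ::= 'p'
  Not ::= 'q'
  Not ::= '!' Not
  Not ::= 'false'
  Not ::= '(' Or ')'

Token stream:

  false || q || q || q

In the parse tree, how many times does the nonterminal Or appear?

[Or [Or [Or [Or [And [Not false]]] || [And [Not q]]] || [And [Not q]]] || [And [Not q]]]

4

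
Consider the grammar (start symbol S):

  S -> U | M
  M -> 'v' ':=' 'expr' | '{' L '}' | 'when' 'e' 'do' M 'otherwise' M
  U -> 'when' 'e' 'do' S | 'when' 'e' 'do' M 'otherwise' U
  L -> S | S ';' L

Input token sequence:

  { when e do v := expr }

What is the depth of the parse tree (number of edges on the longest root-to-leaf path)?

7

[S [M { [L [S [U when e do [S [M v := expr]]]]] }]]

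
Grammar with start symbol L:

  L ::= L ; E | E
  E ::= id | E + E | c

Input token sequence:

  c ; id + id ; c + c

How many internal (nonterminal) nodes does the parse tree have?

10

[L [L [L [E c]] ; [E [E id] + [E id]]] ; [E [E c] + [E c]]]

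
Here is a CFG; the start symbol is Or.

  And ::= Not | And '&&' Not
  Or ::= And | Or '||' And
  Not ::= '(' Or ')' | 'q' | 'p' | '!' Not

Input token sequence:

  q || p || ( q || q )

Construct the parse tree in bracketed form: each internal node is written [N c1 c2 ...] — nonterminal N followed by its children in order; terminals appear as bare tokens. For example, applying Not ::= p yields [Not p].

[Or [Or [Or [And [Not q]]] || [And [Not p]]] || [And [Not ( [Or [Or [And [Not q]]] || [And [Not q]]] )]]]

Or
Or || And
Or || And || And
And || And || And
Not || And || And
q || And || And
q || Not || And
q || p || And
q || p || Not
q || p || ( Or )
q || p || ( Or || And )
q || p || ( And || And )
q || p || ( Not || And )
q || p || ( q || And )
q || p || ( q || Not )
q || p || ( q || q )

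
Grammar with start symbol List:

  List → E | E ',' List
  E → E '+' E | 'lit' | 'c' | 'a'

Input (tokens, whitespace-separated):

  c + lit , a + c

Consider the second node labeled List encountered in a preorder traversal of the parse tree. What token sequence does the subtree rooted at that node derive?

[List [E [E c] + [E lit]] , [List [E [E a] + [E c]]]]

a + c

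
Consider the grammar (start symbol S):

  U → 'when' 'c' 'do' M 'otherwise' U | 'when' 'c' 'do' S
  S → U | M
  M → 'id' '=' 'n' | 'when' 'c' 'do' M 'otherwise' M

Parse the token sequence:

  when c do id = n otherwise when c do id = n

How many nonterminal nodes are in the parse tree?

6

[S [U when c do [M id = n] otherwise [U when c do [S [M id = n]]]]]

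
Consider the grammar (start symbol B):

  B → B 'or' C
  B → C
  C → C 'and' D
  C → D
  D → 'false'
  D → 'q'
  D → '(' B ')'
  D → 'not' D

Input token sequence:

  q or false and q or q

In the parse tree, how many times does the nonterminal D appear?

[B [B [B [C [D q]]] or [C [C [D false]] and [D q]]] or [C [D q]]]

4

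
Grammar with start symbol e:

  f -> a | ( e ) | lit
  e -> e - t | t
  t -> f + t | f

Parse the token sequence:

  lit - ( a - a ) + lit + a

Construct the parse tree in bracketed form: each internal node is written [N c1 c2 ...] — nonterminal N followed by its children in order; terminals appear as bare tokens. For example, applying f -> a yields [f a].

[e [e [t [f lit]]] - [t [f ( [e [e [t [f a]]] - [t [f a]]] )] + [t [f lit] + [t [f a]]]]]

e
e - t
t - t
f - t
lit - t
lit - f + t
lit - ( e ) + t
lit - ( e - t ) + t
lit - ( t - t ) + t
lit - ( f - t ) + t
lit - ( a - t ) + t
lit - ( a - f ) + t
lit - ( a - a ) + t
lit - ( a - a ) + f + t
lit - ( a - a ) + lit + t
lit - ( a - a ) + lit + f
lit - ( a - a ) + lit + a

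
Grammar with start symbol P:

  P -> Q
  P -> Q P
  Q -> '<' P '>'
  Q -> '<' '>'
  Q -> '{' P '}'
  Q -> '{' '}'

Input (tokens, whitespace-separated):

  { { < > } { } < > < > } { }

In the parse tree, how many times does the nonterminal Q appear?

[P [Q { [P [Q { [P [Q < >]] }] [P [Q { }] [P [Q < >] [P [Q < >]]]]] }] [P [Q { }]]]

7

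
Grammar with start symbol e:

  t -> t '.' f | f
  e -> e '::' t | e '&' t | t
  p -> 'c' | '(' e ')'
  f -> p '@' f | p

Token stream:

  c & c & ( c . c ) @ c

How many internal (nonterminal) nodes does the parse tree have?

21

[e [e [e [t [f [p c]]]] & [t [f [p c]]]] & [t [f [p ( [e [t [t [f [p c]]] . [f [p c]]]] )] @ [f [p c]]]]]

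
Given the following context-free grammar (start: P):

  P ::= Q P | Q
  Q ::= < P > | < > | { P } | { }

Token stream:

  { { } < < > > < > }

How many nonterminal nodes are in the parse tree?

10

[P [Q { [P [Q { }] [P [Q < [P [Q < >]] >] [P [Q < >]]]] }]]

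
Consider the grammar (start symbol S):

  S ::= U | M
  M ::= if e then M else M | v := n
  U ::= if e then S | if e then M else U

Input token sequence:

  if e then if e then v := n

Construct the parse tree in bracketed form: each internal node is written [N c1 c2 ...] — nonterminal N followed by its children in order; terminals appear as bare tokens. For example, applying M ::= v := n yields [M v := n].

S
U
if e then S
if e then U
if e then if e then S
if e then if e then M
if e then if e then v := n

[S [U if e then [S [U if e then [S [M v := n]]]]]]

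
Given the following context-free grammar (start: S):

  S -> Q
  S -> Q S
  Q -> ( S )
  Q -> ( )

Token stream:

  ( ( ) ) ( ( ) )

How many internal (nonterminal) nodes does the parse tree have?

8

[S [Q ( [S [Q ( )]] )] [S [Q ( [S [Q ( )]] )]]]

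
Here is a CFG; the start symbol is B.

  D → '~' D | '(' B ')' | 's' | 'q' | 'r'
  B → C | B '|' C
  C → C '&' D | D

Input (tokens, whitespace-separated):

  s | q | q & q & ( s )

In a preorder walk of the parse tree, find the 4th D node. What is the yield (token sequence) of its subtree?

[B [B [B [C [D s]]] | [C [D q]]] | [C [C [C [D q]] & [D q]] & [D ( [B [C [D s]]] )]]]

q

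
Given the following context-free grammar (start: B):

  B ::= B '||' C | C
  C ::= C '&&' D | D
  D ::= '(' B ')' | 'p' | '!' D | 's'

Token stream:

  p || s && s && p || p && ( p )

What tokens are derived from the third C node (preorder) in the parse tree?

s && s

[B [B [B [C [D p]]] || [C [C [C [D s]] && [D s]] && [D p]]] || [C [C [D p]] && [D ( [B [C [D p]]] )]]]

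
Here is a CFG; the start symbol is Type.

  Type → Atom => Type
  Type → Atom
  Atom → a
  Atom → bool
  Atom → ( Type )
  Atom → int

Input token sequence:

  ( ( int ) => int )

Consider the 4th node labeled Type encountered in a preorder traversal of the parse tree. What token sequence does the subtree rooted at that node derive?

int

[Type [Atom ( [Type [Atom ( [Type [Atom int]] )] => [Type [Atom int]]] )]]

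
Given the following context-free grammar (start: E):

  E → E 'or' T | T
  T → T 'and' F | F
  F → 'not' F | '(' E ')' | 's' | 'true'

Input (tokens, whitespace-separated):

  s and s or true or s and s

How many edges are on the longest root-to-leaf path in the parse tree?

[E [E [E [T [T [F s]] and [F s]]] or [T [F true]]] or [T [T [F s]] and [F s]]]

6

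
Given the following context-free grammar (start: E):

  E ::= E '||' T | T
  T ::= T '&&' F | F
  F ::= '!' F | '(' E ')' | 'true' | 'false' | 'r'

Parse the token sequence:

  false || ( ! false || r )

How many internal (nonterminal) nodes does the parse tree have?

13

[E [E [T [F false]]] || [T [F ( [E [E [T [F ! [F false]]]] || [T [F r]]] )]]]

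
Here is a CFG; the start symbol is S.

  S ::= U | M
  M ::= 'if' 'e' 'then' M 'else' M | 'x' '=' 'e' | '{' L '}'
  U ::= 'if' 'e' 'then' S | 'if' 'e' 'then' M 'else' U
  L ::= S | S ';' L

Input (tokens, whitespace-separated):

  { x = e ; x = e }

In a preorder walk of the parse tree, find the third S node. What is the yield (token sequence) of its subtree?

x = e

[S [M { [L [S [M x = e]] ; [L [S [M x = e]]]] }]]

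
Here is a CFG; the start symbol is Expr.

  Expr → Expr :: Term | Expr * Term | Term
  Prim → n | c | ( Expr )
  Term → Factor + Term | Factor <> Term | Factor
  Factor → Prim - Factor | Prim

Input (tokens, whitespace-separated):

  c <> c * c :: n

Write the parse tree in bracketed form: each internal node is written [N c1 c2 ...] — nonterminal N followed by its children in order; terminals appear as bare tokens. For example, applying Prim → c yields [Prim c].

[Expr [Expr [Expr [Term [Factor [Prim c]] <> [Term [Factor [Prim c]]]]] * [Term [Factor [Prim c]]]] :: [Term [Factor [Prim n]]]]

Expr
Expr :: Term
Expr * Term :: Term
Term * Term :: Term
Factor <> Term * Term :: Term
Prim <> Term * Term :: Term
c <> Term * Term :: Term
c <> Factor * Term :: Term
c <> Prim * Term :: Term
c <> c * Term :: Term
c <> c * Factor :: Term
c <> c * Prim :: Term
c <> c * c :: Term
c <> c * c :: Factor
c <> c * c :: Prim
c <> c * c :: n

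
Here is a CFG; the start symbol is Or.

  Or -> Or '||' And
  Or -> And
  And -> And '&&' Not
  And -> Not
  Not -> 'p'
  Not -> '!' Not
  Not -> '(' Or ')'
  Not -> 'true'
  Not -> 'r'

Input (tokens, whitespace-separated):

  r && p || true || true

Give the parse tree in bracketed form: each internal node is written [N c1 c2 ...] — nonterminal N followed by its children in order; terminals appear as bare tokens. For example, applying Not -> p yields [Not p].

Or
Or || And
Or || And || And
And || And || And
And && Not || And || And
Not && Not || And || And
r && Not || And || And
r && p || And || And
r && p || Not || And
r && p || true || And
r && p || true || Not
r && p || true || true

[Or [Or [Or [And [And [Not r]] && [Not p]]] || [And [Not true]]] || [And [Not true]]]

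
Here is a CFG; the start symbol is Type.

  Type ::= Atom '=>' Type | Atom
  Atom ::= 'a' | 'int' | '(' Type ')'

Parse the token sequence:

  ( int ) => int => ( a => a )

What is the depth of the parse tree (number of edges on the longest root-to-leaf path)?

[Type [Atom ( [Type [Atom int]] )] => [Type [Atom int] => [Type [Atom ( [Type [Atom a] => [Type [Atom a]]] )]]]]

7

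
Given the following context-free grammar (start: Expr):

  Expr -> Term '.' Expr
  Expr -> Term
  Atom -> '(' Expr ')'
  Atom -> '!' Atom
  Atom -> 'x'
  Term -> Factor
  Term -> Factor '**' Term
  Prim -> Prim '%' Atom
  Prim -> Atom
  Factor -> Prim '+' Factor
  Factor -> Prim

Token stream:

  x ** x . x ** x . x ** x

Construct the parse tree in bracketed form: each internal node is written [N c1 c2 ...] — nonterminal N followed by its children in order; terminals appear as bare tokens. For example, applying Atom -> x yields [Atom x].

[Expr [Term [Factor [Prim [Atom x]]] ** [Term [Factor [Prim [Atom x]]]]] . [Expr [Term [Factor [Prim [Atom x]]] ** [Term [Factor [Prim [Atom x]]]]] . [Expr [Term [Factor [Prim [Atom x]]] ** [Term [Factor [Prim [Atom x]]]]]]]]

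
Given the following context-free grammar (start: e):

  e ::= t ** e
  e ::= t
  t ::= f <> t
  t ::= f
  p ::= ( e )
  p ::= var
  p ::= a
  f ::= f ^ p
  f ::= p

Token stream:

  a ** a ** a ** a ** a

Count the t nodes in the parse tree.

[e [t [f [p a]]] ** [e [t [f [p a]]] ** [e [t [f [p a]]] ** [e [t [f [p a]]] ** [e [t [f [p a]]]]]]]]

5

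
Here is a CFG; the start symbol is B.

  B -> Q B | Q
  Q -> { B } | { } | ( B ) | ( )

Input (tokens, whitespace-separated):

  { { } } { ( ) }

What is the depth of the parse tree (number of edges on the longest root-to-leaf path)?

5

[B [Q { [B [Q { }]] }] [B [Q { [B [Q ( )]] }]]]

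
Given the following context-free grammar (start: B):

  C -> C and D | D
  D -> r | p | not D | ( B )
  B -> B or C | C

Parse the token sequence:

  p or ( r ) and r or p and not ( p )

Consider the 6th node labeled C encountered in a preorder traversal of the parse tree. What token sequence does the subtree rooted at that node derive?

[B [B [B [C [D p]]] or [C [C [D ( [B [C [D r]]] )]] and [D r]]] or [C [C [D p]] and [D not [D ( [B [C [D p]]] )]]]]

p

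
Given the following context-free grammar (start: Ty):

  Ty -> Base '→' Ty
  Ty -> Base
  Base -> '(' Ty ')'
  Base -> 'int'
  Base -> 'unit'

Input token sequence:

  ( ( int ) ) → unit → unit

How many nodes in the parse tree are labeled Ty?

5

[Ty [Base ( [Ty [Base ( [Ty [Base int]] )]] )] → [Ty [Base unit] → [Ty [Base unit]]]]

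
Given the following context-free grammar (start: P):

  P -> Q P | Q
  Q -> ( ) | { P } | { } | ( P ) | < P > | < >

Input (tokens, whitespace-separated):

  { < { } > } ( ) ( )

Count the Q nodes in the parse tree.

5

[P [Q { [P [Q < [P [Q { }]] >]] }] [P [Q ( )] [P [Q ( )]]]]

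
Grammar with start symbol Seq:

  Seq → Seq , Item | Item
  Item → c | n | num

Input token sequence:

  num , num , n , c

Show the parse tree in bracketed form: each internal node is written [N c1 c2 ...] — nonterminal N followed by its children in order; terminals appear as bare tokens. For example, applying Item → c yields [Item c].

Seq
Seq , Item
Seq , Item , Item
Seq , Item , Item , Item
Item , Item , Item , Item
num , Item , Item , Item
num , num , Item , Item
num , num , n , Item
num , num , n , c

[Seq [Seq [Seq [Seq [Item num]] , [Item num]] , [Item n]] , [Item c]]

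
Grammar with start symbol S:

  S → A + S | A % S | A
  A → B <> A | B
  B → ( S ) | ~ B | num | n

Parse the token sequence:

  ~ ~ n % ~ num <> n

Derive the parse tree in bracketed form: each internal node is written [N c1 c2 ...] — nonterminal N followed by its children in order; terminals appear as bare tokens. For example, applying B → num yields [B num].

[S [A [B ~ [B ~ [B n]]]] % [S [A [B ~ [B num]] <> [A [B n]]]]]

S
A % S
B % S
~ B % S
~ ~ B % S
~ ~ n % S
~ ~ n % A
~ ~ n % B <> A
~ ~ n % ~ B <> A
~ ~ n % ~ num <> A
~ ~ n % ~ num <> B
~ ~ n % ~ num <> n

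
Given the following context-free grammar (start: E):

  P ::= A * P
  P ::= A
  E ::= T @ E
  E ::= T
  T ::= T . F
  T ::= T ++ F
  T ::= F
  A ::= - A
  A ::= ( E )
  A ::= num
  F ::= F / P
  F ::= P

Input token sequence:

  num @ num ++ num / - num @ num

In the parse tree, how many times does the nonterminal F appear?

[E [T [F [P [A num]]]] @ [E [T [T [F [P [A num]]]] ++ [F [F [P [A num]]] / [P [A - [A num]]]]] @ [E [T [F [P [A num]]]]]]]

5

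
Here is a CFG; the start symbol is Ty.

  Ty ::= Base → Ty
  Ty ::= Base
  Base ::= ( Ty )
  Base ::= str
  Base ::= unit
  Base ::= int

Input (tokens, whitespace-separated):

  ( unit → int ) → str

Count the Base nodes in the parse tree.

4

[Ty [Base ( [Ty [Base unit] → [Ty [Base int]]] )] → [Ty [Base str]]]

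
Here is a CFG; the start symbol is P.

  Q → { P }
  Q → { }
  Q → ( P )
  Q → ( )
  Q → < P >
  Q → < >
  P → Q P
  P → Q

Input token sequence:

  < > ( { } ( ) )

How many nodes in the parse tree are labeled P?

[P [Q < >] [P [Q ( [P [Q { }] [P [Q ( )]]] )]]]

4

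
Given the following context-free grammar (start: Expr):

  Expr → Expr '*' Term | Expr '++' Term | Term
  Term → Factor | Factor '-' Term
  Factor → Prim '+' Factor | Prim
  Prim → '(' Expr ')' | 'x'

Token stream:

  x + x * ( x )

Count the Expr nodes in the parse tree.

[Expr [Expr [Term [Factor [Prim x] + [Factor [Prim x]]]]] * [Term [Factor [Prim ( [Expr [Term [Factor [Prim x]]]] )]]]]

3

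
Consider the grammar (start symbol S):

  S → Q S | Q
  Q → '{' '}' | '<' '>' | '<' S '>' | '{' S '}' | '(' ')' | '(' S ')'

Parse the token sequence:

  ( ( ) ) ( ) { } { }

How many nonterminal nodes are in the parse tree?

10

[S [Q ( [S [Q ( )]] )] [S [Q ( )] [S [Q { }] [S [Q { }]]]]]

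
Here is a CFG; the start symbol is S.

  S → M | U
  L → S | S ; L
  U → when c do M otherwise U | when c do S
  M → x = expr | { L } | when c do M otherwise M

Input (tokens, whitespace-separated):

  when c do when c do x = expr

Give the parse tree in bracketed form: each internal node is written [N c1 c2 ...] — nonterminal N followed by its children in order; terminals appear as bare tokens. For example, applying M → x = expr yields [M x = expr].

[S [U when c do [S [U when c do [S [M x = expr]]]]]]

S
U
when c do S
when c do U
when c do when c do S
when c do when c do M
when c do when c do x = expr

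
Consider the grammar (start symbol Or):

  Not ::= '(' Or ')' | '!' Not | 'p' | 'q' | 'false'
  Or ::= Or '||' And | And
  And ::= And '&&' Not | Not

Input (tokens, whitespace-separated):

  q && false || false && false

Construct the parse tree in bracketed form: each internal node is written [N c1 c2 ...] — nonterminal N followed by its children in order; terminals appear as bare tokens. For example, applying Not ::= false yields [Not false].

[Or [Or [And [And [Not q]] && [Not false]]] || [And [And [Not false]] && [Not false]]]

Or
Or || And
And || And
And && Not || And
Not && Not || And
q && Not || And
q && false || And
q && false || And && Not
q && false || Not && Not
q && false || false && Not
q && false || false && false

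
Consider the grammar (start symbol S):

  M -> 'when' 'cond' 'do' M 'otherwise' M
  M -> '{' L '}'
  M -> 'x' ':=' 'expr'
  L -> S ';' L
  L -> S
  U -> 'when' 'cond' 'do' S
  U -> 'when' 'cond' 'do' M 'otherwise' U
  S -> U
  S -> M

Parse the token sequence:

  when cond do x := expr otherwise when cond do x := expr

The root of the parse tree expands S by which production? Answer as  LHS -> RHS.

S -> U

[S [U when cond do [M x := expr] otherwise [U when cond do [S [M x := expr]]]]]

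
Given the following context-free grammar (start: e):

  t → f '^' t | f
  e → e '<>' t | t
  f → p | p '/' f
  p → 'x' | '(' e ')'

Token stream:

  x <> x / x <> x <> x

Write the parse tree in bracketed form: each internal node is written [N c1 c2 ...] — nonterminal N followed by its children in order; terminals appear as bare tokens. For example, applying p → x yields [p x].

e
e <> t
e <> t <> t
e <> t <> t <> t
t <> t <> t <> t
f <> t <> t <> t
p <> t <> t <> t
x <> t <> t <> t
x <> f <> t <> t
x <> p / f <> t <> t
x <> x / f <> t <> t
x <> x / p <> t <> t
x <> x / x <> t <> t
x <> x / x <> f <> t
x <> x / x <> p <> t
x <> x / x <> x <> t
x <> x / x <> x <> f
x <> x / x <> x <> p
x <> x / x <> x <> x

[e [e [e [e [t [f [p x]]]] <> [t [f [p x] / [f [p x]]]]] <> [t [f [p x]]]] <> [t [f [p x]]]]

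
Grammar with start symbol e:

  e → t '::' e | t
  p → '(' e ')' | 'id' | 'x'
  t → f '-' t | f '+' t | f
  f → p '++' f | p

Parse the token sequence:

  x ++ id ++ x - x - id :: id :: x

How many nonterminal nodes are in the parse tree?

22

[e [t [f [p x] ++ [f [p id] ++ [f [p x]]]] - [t [f [p x]] - [t [f [p id]]]]] :: [e [t [f [p id]]] :: [e [t [f [p x]]]]]]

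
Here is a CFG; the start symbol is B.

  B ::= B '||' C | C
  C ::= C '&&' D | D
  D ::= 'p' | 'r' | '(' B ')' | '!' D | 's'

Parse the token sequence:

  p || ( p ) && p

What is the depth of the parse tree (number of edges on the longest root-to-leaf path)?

[B [B [C [D p]]] || [C [C [D ( [B [C [D p]]] )]] && [D p]]]

7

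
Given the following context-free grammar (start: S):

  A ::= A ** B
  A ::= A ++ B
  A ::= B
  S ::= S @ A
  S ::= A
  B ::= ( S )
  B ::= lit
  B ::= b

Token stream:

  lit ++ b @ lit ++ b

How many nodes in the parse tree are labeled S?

2

[S [S [A [A [B lit]] ++ [B b]]] @ [A [A [B lit]] ++ [B b]]]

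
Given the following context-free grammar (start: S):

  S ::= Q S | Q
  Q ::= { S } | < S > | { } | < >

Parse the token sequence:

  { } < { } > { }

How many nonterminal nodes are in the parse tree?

8

[S [Q { }] [S [Q < [S [Q { }]] >] [S [Q { }]]]]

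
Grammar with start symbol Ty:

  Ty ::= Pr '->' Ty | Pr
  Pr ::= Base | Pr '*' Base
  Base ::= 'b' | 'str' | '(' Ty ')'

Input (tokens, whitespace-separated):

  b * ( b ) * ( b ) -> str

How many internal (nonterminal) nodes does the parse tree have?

16

[Ty [Pr [Pr [Pr [Base b]] * [Base ( [Ty [Pr [Base b]]] )]] * [Base ( [Ty [Pr [Base b]]] )]] -> [Ty [Pr [Base str]]]]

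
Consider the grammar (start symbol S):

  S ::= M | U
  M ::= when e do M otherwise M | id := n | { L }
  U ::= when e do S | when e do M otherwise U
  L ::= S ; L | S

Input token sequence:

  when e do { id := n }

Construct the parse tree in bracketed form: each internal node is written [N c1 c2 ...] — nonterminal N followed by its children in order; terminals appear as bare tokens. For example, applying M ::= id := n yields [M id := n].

S
U
when e do S
when e do M
when e do { L }
when e do { S }
when e do { M }
when e do { id := n }

[S [U when e do [S [M { [L [S [M id := n]]] }]]]]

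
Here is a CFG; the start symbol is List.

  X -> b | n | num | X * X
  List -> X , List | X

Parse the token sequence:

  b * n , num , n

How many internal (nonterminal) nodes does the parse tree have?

[List [X [X b] * [X n]] , [List [X num] , [List [X n]]]]

8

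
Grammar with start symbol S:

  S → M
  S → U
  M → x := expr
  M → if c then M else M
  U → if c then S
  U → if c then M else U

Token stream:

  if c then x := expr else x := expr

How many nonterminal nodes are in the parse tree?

[S [M if c then [M x := expr] else [M x := expr]]]

4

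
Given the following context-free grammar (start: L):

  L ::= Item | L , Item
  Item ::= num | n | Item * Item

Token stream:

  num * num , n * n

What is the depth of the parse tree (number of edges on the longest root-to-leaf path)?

4

[L [L [Item [Item num] * [Item num]]] , [Item [Item n] * [Item n]]]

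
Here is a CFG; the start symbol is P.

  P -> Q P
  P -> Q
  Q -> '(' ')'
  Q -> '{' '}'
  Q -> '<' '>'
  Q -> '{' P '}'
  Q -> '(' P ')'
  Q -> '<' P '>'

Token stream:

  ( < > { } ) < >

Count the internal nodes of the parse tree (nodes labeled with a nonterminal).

8

[P [Q ( [P [Q < >] [P [Q { }]]] )] [P [Q < >]]]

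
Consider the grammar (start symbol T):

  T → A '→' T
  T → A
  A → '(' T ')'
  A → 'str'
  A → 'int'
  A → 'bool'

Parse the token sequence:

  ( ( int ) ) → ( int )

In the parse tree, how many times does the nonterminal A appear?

5

[T [A ( [T [A ( [T [A int]] )]] )] → [T [A ( [T [A int]] )]]]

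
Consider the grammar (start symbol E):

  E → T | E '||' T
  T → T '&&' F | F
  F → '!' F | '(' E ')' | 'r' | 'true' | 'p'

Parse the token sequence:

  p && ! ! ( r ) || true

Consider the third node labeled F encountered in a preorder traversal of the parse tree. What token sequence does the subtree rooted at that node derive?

! ( r )

[E [E [T [T [F p]] && [F ! [F ! [F ( [E [T [F r]]] )]]]]] || [T [F true]]]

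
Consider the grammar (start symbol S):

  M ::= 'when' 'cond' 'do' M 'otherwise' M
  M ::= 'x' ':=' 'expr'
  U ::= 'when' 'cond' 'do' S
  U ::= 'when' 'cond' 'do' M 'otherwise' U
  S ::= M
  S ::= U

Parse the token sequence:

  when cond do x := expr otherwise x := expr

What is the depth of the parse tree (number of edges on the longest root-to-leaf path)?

[S [M when cond do [M x := expr] otherwise [M x := expr]]]

3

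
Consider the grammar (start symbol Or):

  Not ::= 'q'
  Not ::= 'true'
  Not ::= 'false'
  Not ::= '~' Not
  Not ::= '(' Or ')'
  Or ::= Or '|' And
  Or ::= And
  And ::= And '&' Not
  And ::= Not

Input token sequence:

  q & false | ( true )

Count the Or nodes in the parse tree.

3

[Or [Or [And [And [Not q]] & [Not false]]] | [And [Not ( [Or [And [Not true]]] )]]]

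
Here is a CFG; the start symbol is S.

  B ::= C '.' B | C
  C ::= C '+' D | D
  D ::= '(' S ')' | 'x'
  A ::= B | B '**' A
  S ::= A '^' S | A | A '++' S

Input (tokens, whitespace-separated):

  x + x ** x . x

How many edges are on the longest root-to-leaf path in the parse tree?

[S [A [B [C [C [D x]] + [D x]]] ** [A [B [C [D x]] . [B [C [D x]]]]]]]

7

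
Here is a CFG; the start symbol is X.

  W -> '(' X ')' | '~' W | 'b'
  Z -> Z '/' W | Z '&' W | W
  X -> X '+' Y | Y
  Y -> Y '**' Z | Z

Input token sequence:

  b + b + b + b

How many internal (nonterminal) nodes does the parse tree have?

16

[X [X [X [X [Y [Z [W b]]]] + [Y [Z [W b]]]] + [Y [Z [W b]]]] + [Y [Z [W b]]]]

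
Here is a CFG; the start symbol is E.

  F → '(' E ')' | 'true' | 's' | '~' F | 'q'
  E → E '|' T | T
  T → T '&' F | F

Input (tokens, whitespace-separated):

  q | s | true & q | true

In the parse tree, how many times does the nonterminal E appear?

4

[E [E [E [E [T [F q]]] | [T [F s]]] | [T [T [F true]] & [F q]]] | [T [F true]]]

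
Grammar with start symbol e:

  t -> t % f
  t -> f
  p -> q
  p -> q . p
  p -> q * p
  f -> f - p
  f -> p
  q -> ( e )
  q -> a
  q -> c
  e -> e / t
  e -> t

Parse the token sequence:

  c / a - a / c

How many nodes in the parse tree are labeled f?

4

[e [e [e [t [f [p [q c]]]]] / [t [f [f [p [q a]]] - [p [q a]]]]] / [t [f [p [q c]]]]]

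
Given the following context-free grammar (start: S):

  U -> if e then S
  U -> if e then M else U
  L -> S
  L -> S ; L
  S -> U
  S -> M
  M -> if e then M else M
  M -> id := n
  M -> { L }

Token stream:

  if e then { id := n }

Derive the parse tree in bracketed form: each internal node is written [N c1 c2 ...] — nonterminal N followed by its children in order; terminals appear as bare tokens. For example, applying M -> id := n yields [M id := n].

[S [U if e then [S [M { [L [S [M id := n]]] }]]]]

S
U
if e then S
if e then M
if e then { L }
if e then { S }
if e then { M }
if e then { id := n }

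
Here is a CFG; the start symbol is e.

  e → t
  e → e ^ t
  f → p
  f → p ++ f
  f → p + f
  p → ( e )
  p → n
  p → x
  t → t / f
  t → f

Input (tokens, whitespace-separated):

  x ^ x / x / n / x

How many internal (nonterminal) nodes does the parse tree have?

17

[e [e [t [f [p x]]]] ^ [t [t [t [t [f [p x]]] / [f [p x]]] / [f [p n]]] / [f [p x]]]]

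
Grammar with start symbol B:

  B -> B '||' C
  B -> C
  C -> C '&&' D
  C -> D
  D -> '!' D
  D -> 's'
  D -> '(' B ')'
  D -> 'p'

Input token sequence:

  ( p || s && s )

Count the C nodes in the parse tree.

[B [C [D ( [B [B [C [D p]]] || [C [C [D s]] && [D s]]] )]]]

4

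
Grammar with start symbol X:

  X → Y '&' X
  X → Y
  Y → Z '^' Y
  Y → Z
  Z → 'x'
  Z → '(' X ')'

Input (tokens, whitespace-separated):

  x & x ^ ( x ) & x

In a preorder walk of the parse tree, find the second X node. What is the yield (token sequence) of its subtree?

x ^ ( x ) & x

[X [Y [Z x]] & [X [Y [Z x] ^ [Y [Z ( [X [Y [Z x]]] )]]] & [X [Y [Z x]]]]]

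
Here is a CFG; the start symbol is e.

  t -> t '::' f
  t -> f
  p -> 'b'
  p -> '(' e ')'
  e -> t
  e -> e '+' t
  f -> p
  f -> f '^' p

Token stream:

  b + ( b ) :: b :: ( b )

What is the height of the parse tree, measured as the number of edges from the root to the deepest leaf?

[e [e [t [f [p b]]]] + [t [t [t [f [p ( [e [t [f [p b]]]] )]]] :: [f [p b]]] :: [f [p ( [e [t [f [p b]]]] )]]]]

10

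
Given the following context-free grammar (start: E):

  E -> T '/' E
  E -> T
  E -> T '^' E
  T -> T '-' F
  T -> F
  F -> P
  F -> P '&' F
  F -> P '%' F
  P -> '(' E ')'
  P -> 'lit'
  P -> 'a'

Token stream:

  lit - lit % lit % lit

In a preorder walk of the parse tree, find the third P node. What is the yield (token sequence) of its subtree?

lit

[E [T [T [F [P lit]]] - [F [P lit] % [F [P lit] % [F [P lit]]]]]]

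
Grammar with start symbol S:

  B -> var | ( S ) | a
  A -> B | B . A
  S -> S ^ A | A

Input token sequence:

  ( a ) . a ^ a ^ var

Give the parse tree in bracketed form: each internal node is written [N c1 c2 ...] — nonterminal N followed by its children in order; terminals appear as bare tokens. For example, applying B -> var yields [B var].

S
S ^ A
S ^ A ^ A
A ^ A ^ A
B . A ^ A ^ A
( S ) . A ^ A ^ A
( A ) . A ^ A ^ A
( B ) . A ^ A ^ A
( a ) . A ^ A ^ A
( a ) . B ^ A ^ A
( a ) . a ^ A ^ A
( a ) . a ^ B ^ A
( a ) . a ^ a ^ A
( a ) . a ^ a ^ B
( a ) . a ^ a ^ var

[S [S [S [A [B ( [S [A [B a]]] )] . [A [B a]]]] ^ [A [B a]]] ^ [A [B var]]]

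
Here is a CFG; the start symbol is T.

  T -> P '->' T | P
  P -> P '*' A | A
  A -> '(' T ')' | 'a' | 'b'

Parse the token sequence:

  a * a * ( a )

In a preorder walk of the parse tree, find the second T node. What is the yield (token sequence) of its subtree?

[T [P [P [P [A a]] * [A a]] * [A ( [T [P [A a]]] )]]]

a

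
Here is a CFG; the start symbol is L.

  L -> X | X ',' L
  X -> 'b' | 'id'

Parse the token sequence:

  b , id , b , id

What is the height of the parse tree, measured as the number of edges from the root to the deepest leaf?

[L [X b] , [L [X id] , [L [X b] , [L [X id]]]]]

5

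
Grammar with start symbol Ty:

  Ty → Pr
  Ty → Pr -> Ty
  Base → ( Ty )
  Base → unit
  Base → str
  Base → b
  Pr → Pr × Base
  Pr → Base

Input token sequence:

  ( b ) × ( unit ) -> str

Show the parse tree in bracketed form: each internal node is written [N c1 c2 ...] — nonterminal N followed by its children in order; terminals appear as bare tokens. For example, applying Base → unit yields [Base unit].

Ty
Pr -> Ty
Pr × Base -> Ty
Base × Base -> Ty
( Ty ) × Base -> Ty
( Pr ) × Base -> Ty
( Base ) × Base -> Ty
( b ) × Base -> Ty
( b ) × ( Ty ) -> Ty
( b ) × ( Pr ) -> Ty
( b ) × ( Base ) -> Ty
( b ) × ( unit ) -> Ty
( b ) × ( unit ) -> Pr
( b ) × ( unit ) -> Base
( b ) × ( unit ) -> str

[Ty [Pr [Pr [Base ( [Ty [Pr [Base b]]] )]] × [Base ( [Ty [Pr [Base unit]]] )]] -> [Ty [Pr [Base str]]]]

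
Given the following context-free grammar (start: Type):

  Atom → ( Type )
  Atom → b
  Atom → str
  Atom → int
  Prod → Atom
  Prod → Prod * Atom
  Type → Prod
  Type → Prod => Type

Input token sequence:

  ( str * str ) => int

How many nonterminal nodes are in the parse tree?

11

[Type [Prod [Atom ( [Type [Prod [Prod [Atom str]] * [Atom str]]] )]] => [Type [Prod [Atom int]]]]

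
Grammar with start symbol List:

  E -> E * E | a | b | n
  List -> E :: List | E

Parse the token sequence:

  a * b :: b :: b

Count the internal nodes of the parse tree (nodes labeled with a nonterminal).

[List [E [E a] * [E b]] :: [List [E b] :: [List [E b]]]]

8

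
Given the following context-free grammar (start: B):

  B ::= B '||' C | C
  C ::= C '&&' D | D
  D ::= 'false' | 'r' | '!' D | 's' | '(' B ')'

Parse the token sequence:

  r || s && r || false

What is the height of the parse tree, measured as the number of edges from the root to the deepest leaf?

5

[B [B [B [C [D r]]] || [C [C [D s]] && [D r]]] || [C [D false]]]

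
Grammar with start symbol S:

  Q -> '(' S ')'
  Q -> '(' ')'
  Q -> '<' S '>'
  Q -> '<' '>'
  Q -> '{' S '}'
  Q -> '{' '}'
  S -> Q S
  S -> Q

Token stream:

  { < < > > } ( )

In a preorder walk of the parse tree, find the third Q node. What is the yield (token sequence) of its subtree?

< >

[S [Q { [S [Q < [S [Q < >]] >]] }] [S [Q ( )]]]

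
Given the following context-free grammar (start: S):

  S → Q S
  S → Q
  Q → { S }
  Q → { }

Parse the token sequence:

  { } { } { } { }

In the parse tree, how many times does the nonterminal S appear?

4

[S [Q { }] [S [Q { }] [S [Q { }] [S [Q { }]]]]]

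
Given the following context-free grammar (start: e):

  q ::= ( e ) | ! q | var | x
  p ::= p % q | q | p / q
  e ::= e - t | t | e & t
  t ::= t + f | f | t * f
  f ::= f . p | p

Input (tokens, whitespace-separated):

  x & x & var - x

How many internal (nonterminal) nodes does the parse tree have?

20

[e [e [e [e [t [f [p [q x]]]]] & [t [f [p [q x]]]]] & [t [f [p [q var]]]]] - [t [f [p [q x]]]]]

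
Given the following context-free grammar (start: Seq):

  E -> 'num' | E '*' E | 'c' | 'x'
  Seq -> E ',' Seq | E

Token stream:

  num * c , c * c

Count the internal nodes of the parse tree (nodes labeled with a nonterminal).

[Seq [E [E num] * [E c]] , [Seq [E [E c] * [E c]]]]

8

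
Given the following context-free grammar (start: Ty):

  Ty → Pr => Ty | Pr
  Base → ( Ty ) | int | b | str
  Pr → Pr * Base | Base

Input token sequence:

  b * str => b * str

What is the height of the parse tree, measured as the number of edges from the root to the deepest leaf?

[Ty [Pr [Pr [Base b]] * [Base str]] => [Ty [Pr [Pr [Base b]] * [Base str]]]]

5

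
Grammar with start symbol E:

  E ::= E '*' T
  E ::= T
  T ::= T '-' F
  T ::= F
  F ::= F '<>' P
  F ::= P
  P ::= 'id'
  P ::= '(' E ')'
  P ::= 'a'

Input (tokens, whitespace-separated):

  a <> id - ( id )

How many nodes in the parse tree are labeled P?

4

[E [T [T [F [F [P a]] <> [P id]]] - [F [P ( [E [T [F [P id]]]] )]]]]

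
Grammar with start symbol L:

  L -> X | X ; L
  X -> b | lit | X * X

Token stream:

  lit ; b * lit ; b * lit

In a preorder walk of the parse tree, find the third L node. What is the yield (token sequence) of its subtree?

b * lit

[L [X lit] ; [L [X [X b] * [X lit]] ; [L [X [X b] * [X lit]]]]]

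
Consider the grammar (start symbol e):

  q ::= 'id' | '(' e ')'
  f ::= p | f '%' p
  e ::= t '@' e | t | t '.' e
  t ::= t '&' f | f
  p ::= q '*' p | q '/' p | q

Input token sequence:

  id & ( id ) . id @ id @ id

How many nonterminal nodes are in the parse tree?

[e [t [t [f [p [q id]]]] & [f [p [q ( [e [t [f [p [q id]]]]] )]]]] . [e [t [f [p [q id]]]] @ [e [t [f [p [q id]]]] @ [e [t [f [p [q id]]]]]]]]

29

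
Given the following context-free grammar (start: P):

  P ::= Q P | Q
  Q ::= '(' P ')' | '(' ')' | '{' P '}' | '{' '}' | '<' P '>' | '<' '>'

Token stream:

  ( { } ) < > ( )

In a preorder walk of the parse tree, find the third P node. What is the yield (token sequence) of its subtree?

< > ( )

[P [Q ( [P [Q { }]] )] [P [Q < >] [P [Q ( )]]]]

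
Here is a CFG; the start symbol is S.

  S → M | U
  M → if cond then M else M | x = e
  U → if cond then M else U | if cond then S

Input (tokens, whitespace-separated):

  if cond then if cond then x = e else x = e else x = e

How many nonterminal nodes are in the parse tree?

6

[S [M if cond then [M if cond then [M x = e] else [M x = e]] else [M x = e]]]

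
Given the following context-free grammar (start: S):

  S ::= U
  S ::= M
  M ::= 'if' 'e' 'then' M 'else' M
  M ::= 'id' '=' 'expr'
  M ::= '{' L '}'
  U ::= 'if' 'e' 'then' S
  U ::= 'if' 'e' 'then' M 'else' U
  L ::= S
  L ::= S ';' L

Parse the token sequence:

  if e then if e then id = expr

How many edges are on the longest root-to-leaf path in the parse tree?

[S [U if e then [S [U if e then [S [M id = expr]]]]]]

6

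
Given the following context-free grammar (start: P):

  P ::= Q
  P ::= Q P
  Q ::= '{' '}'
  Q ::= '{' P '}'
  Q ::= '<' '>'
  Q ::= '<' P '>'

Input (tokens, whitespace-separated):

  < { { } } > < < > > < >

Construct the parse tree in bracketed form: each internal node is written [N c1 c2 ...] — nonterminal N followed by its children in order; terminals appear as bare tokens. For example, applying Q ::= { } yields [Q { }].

[P [Q < [P [Q { [P [Q { }]] }]] >] [P [Q < [P [Q < >]] >] [P [Q < >]]]]

P
Q P
< P > P
< Q > P
< { P } > P
< { Q } > P
< { { } } > P
< { { } } > Q P
< { { } } > < P > P
< { { } } > < Q > P
< { { } } > < < > > P
< { { } } > < < > > Q
< { { } } > < < > > < >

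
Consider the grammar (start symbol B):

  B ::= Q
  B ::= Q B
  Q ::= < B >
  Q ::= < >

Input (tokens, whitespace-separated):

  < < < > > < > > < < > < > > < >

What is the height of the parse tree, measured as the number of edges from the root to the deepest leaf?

6

[B [Q < [B [Q < [B [Q < >]] >] [B [Q < >]]] >] [B [Q < [B [Q < >] [B [Q < >]]] >] [B [Q < >]]]]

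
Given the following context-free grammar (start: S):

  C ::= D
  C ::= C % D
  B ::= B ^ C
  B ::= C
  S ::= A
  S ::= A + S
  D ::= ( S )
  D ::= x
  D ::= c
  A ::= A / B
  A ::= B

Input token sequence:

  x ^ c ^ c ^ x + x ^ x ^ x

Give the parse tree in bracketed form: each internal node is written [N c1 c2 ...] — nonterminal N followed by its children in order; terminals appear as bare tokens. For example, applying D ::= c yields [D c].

[S [A [B [B [B [B [C [D x]]] ^ [C [D c]]] ^ [C [D c]]] ^ [C [D x]]]] + [S [A [B [B [B [C [D x]]] ^ [C [D x]]] ^ [C [D x]]]]]]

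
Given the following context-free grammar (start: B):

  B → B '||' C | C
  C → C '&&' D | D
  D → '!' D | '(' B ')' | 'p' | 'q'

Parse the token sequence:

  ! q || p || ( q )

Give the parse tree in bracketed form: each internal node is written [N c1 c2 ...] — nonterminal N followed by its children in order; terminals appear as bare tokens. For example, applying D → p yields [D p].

B
B || C
B || C || C
C || C || C
D || C || C
! D || C || C
! q || C || C
! q || D || C
! q || p || C
! q || p || D
! q || p || ( B )
! q || p || ( C )
! q || p || ( D )
! q || p || ( q )

[B [B [B [C [D ! [D q]]]] || [C [D p]]] || [C [D ( [B [C [D q]]] )]]]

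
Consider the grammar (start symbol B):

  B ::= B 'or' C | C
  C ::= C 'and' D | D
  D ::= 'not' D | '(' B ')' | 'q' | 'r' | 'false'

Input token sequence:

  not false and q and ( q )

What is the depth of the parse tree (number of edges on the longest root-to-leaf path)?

6

[B [C [C [C [D not [D false]]] and [D q]] and [D ( [B [C [D q]]] )]]]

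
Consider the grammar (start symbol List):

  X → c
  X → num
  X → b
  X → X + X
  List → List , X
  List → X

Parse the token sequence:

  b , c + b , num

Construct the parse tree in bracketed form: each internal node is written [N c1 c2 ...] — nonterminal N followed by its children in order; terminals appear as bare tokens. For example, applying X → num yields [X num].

[List [List [List [X b]] , [X [X c] + [X b]]] , [X num]]

List
List , X
List , X , X
X , X , X
b , X , X
b , X + X , X
b , c + X , X
b , c + b , X
b , c + b , num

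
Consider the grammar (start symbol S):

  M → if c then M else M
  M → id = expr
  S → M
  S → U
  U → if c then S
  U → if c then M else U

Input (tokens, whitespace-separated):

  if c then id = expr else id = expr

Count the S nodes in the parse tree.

1

[S [M if c then [M id = expr] else [M id = expr]]]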